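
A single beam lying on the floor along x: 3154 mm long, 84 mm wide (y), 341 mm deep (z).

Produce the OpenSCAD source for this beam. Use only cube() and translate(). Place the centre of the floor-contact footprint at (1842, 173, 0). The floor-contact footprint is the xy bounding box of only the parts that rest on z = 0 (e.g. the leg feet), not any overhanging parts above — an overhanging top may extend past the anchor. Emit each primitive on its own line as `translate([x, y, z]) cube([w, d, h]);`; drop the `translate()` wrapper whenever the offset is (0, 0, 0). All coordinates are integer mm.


translate([265, 131, 0]) cube([3154, 84, 341]);


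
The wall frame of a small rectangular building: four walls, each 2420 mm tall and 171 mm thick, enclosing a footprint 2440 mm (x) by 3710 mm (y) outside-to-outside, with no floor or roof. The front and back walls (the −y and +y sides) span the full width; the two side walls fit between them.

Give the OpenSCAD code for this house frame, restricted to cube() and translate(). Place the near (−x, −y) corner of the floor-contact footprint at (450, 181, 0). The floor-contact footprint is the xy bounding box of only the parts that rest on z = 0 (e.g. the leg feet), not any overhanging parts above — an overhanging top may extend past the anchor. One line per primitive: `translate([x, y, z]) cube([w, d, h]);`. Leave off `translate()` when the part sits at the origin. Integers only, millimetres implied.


translate([450, 181, 0]) cube([2440, 171, 2420]);
translate([450, 3720, 0]) cube([2440, 171, 2420]);
translate([450, 352, 0]) cube([171, 3368, 2420]);
translate([2719, 352, 0]) cube([171, 3368, 2420]);


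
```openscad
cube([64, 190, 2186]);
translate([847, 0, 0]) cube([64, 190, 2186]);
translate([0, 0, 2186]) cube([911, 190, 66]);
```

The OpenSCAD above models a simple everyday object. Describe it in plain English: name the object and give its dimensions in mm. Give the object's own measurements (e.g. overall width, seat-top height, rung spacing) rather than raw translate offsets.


A door frame. The clear opening is 783 mm wide and 2186 mm high. Two 64 mm wide jambs, 190 mm deep, stand either side of the opening from the floor to the top of the opening. A 66 mm thick head sits across the top of both jambs, spanning the full outside width of the frame.


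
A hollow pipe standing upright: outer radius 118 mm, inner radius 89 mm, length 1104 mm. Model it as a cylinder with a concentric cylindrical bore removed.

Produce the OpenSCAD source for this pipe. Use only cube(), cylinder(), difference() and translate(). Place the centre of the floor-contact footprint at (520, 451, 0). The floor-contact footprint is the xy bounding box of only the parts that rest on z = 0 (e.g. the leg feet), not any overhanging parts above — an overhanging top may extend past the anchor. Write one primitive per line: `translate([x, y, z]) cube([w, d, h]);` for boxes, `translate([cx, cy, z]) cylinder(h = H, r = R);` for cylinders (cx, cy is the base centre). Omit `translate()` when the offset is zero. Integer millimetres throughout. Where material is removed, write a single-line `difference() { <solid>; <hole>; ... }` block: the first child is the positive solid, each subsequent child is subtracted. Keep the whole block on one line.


difference() { translate([520, 451, 0]) cylinder(h = 1104, r = 118); translate([520, 451, 0]) cylinder(h = 1104, r = 89); }


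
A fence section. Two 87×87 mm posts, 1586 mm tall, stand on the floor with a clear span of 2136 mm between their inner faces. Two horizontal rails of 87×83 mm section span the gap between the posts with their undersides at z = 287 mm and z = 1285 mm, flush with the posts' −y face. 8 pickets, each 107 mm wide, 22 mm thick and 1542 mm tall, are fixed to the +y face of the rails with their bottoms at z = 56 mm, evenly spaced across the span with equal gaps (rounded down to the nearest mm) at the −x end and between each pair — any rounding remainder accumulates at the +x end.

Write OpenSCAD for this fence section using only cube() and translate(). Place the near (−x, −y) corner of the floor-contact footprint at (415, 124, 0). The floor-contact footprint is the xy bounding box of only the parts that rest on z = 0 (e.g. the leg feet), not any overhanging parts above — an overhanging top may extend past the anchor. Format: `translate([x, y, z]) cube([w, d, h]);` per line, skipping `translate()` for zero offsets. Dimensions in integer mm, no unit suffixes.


translate([415, 124, 0]) cube([87, 87, 1586]);
translate([2638, 124, 0]) cube([87, 87, 1586]);
translate([502, 124, 287]) cube([2136, 87, 83]);
translate([502, 124, 1285]) cube([2136, 87, 83]);
translate([644, 211, 56]) cube([107, 22, 1542]);
translate([893, 211, 56]) cube([107, 22, 1542]);
translate([1142, 211, 56]) cube([107, 22, 1542]);
translate([1391, 211, 56]) cube([107, 22, 1542]);
translate([1640, 211, 56]) cube([107, 22, 1542]);
translate([1889, 211, 56]) cube([107, 22, 1542]);
translate([2138, 211, 56]) cube([107, 22, 1542]);
translate([2387, 211, 56]) cube([107, 22, 1542]);


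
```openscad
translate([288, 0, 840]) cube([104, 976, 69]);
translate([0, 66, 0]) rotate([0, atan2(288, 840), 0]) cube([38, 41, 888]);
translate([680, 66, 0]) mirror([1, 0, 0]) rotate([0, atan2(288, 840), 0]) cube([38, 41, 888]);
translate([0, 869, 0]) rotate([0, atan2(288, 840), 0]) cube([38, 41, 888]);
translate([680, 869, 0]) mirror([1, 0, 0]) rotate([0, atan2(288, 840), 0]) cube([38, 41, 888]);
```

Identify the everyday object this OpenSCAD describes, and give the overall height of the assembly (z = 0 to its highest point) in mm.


A sawhorse. The overall height is 909 mm.

A beam across two mirrored pairs of raked legs — a sawhorse. The beam's underside is at z = 840 (matching the legs' vertical rise in atan2(288, 840)) and the beam is 69 mm tall, so its top is at 840 + 69 = 909 mm. The raked legs top out at the beam's underside, so that is the highest point.


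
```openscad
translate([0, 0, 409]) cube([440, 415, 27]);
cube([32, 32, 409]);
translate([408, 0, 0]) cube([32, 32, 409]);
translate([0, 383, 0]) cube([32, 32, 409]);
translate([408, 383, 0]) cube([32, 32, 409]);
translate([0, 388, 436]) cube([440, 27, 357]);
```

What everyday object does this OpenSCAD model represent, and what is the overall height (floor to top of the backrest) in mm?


A chair. The overall height is 793 mm.

A slab on four corner posts with a tall panel at the back — a chair. The seat slab sits at z = 409 with thickness 27, and the 357 mm backrest starts at the seat top, so the overall height is 409 + 27 + 357 = 793 mm.


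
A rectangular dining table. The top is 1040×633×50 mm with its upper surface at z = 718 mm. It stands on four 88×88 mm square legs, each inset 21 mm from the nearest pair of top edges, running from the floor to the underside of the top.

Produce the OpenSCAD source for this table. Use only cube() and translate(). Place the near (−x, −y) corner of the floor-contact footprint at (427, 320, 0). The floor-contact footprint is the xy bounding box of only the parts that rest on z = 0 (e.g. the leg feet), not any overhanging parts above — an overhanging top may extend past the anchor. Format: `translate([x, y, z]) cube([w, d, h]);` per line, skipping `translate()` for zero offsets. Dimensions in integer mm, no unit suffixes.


translate([406, 299, 668]) cube([1040, 633, 50]);
translate([427, 320, 0]) cube([88, 88, 668]);
translate([1337, 320, 0]) cube([88, 88, 668]);
translate([427, 823, 0]) cube([88, 88, 668]);
translate([1337, 823, 0]) cube([88, 88, 668]);


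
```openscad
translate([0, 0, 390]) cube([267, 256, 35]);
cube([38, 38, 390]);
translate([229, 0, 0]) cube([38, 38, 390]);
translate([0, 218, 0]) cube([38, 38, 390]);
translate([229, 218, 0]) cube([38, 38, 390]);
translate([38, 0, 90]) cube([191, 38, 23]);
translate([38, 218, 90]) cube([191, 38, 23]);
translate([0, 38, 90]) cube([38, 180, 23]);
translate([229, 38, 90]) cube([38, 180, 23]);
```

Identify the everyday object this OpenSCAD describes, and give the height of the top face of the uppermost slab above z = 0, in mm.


A stool. The seat height is 425 mm.

A 267×256×35 slab at z = 390 on four corner posts — a stool. The seat top is 390 + 35 = 425 mm.


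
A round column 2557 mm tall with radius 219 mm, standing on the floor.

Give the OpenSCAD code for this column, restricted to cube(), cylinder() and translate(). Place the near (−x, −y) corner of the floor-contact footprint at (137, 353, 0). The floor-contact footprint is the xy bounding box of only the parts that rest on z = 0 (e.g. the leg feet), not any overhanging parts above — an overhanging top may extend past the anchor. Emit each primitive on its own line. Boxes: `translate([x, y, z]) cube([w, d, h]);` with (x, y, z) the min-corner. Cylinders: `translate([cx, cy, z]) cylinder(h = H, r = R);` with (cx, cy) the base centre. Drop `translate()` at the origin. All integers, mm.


translate([356, 572, 0]) cylinder(h = 2557, r = 219);


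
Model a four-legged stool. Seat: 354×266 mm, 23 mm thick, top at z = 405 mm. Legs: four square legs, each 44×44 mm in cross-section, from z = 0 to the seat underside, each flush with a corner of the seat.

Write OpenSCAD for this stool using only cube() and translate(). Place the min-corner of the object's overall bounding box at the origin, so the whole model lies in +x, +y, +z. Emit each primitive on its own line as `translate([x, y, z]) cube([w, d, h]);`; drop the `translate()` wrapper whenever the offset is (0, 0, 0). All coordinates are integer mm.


// leg_h = 405 - 23 = 382
translate([0, 0, 382]) cube([354, 266, 23]);
cube([44, 44, 382]);
translate([310, 0, 0]) cube([44, 44, 382]);
translate([0, 222, 0]) cube([44, 44, 382]);
translate([310, 222, 0]) cube([44, 44, 382]);


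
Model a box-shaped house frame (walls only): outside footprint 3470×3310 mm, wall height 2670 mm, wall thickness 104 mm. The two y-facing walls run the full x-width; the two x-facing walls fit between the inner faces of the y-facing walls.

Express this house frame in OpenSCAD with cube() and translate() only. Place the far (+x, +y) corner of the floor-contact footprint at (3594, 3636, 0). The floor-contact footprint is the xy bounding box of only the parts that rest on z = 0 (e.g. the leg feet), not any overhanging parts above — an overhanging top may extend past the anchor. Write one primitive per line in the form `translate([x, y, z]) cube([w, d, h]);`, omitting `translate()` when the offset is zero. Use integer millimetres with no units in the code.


translate([124, 326, 0]) cube([3470, 104, 2670]);
translate([124, 3532, 0]) cube([3470, 104, 2670]);
translate([124, 430, 0]) cube([104, 3102, 2670]);
translate([3490, 430, 0]) cube([104, 3102, 2670]);


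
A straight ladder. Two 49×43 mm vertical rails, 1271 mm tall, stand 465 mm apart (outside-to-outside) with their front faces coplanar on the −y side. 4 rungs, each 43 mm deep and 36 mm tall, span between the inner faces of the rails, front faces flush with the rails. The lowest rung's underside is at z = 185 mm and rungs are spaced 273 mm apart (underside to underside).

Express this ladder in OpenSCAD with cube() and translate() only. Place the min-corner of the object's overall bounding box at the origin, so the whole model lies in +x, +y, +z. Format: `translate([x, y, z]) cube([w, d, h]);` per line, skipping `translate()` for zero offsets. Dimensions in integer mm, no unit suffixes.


cube([49, 43, 1271]);
translate([416, 0, 0]) cube([49, 43, 1271]);
translate([49, 0, 185]) cube([367, 43, 36]);
translate([49, 0, 458]) cube([367, 43, 36]);
translate([49, 0, 731]) cube([367, 43, 36]);
translate([49, 0, 1004]) cube([367, 43, 36]);


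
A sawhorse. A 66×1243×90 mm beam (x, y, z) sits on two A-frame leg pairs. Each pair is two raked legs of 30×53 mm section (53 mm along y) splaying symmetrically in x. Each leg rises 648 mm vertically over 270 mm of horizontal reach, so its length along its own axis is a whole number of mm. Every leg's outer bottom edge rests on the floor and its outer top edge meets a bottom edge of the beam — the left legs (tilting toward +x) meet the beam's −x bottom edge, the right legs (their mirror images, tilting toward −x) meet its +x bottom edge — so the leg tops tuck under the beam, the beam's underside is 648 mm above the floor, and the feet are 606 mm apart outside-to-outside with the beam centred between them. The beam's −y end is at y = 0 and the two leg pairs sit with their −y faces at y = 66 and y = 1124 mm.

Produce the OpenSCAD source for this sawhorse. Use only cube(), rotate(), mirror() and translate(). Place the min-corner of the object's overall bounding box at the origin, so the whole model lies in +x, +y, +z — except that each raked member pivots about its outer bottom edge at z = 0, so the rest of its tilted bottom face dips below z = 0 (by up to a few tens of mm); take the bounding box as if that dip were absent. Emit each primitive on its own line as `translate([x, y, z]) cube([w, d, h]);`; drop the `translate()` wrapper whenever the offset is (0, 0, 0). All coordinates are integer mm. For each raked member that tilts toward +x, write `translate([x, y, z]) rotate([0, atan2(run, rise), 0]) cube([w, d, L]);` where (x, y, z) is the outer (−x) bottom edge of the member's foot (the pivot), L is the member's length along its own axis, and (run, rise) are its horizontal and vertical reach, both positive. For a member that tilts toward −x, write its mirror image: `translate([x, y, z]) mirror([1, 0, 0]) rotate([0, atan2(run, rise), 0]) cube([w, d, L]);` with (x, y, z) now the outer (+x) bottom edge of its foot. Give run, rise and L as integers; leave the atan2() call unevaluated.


translate([270, 0, 648]) cube([66, 1243, 90]);
translate([0, 66, 0]) rotate([0, atan2(270, 648), 0]) cube([30, 53, 702]);
translate([606, 66, 0]) mirror([1, 0, 0]) rotate([0, atan2(270, 648), 0]) cube([30, 53, 702]);
translate([0, 1124, 0]) rotate([0, atan2(270, 648), 0]) cube([30, 53, 702]);
translate([606, 1124, 0]) mirror([1, 0, 0]) rotate([0, atan2(270, 648), 0]) cube([30, 53, 702]);


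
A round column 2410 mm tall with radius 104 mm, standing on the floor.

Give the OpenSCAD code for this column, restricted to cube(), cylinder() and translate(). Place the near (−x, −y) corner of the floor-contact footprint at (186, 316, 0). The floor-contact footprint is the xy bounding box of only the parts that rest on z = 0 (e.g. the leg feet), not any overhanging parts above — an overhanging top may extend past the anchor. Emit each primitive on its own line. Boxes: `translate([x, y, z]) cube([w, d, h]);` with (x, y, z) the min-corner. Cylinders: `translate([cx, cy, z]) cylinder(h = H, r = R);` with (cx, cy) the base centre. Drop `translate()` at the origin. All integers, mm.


translate([290, 420, 0]) cylinder(h = 2410, r = 104);


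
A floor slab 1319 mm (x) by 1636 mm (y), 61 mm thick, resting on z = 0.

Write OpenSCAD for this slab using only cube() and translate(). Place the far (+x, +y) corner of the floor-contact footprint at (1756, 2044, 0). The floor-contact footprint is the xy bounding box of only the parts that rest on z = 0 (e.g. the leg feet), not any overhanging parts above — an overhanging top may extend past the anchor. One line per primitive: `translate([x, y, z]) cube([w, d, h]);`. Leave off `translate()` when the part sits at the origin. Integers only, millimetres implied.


translate([437, 408, 0]) cube([1319, 1636, 61]);


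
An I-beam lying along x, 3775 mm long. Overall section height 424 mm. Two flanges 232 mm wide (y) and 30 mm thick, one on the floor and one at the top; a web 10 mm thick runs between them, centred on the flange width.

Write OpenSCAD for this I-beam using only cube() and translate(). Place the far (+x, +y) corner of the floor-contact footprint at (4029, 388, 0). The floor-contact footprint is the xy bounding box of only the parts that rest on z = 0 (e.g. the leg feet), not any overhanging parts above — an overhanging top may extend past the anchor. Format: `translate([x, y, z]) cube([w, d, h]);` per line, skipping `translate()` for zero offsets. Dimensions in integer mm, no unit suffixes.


translate([254, 156, 0]) cube([3775, 232, 30]);
translate([254, 267, 30]) cube([3775, 10, 364]);
translate([254, 156, 394]) cube([3775, 232, 30]);


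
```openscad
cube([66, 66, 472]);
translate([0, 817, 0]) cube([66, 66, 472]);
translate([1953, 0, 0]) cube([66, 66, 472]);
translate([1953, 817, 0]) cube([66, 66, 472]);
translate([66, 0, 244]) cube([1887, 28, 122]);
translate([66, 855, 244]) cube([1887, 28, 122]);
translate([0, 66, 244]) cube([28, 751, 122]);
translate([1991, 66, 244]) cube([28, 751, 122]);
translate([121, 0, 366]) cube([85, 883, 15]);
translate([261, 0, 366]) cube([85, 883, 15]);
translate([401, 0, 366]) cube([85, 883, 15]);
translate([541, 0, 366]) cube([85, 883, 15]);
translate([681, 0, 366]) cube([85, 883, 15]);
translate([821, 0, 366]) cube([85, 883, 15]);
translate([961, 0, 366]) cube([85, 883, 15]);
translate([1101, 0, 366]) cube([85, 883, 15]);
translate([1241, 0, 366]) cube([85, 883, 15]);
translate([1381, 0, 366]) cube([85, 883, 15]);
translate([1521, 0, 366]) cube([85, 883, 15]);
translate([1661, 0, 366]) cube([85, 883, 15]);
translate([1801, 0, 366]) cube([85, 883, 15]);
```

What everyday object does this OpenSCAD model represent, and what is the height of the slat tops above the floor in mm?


A bed frame. The slat-top height is 381 mm.

Four posts, four rails, and a row of slats — a bed frame. Slats sit on the rails at z = 244 + 122 = 366; with slat thickness 15, the top is 381 mm.


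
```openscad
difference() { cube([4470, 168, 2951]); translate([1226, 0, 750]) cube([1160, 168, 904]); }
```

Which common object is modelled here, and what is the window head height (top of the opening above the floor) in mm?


A wall with a window opening. The window head height is 1654 mm.

A wall with a rectangular opening subtracted — a window. Sill at z = 750, opening 904 mm tall, so the head is at 750 + 904 = 1654 mm.


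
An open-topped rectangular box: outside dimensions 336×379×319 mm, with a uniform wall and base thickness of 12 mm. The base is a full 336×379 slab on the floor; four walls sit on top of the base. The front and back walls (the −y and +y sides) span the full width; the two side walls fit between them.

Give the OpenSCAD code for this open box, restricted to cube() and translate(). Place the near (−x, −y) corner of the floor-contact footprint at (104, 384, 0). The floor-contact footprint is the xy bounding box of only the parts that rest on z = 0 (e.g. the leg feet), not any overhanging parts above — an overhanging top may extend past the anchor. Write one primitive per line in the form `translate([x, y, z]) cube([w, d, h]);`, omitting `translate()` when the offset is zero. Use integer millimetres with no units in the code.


translate([104, 384, 0]) cube([336, 379, 12]);
translate([104, 384, 12]) cube([336, 12, 307]);
translate([104, 751, 12]) cube([336, 12, 307]);
translate([104, 396, 12]) cube([12, 355, 307]);
translate([428, 396, 12]) cube([12, 355, 307]);


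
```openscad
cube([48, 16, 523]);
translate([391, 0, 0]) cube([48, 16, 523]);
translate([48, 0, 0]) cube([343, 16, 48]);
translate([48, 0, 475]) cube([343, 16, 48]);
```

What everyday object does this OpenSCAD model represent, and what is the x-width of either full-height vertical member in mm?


A picture frame. The border width is 48 mm.

Four thin pieces enclosing a rectangular opening — a picture frame. The two full-height stiles are 523 mm tall; the top rail sits at z = 475 and is 48 mm tall, so the border above the opening is 523 − 475 = 48 mm, matching the stile x-width.


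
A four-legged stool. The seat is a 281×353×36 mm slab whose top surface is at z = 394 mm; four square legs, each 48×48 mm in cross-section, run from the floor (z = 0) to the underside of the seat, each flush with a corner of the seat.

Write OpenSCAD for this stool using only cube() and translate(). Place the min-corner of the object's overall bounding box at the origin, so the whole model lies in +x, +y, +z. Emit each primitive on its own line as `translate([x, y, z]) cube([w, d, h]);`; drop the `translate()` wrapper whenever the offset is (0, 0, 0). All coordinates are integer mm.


translate([0, 0, 358]) cube([281, 353, 36]);
cube([48, 48, 358]);
translate([233, 0, 0]) cube([48, 48, 358]);
translate([0, 305, 0]) cube([48, 48, 358]);
translate([233, 305, 0]) cube([48, 48, 358]);


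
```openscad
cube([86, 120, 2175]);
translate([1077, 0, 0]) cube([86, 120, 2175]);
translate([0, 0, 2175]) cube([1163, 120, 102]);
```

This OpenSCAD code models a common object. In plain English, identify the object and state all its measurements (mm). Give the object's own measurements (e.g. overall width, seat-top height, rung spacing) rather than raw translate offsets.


A door frame. The clear opening is 991 mm wide and 2175 mm high. Two 86 mm wide jambs, 120 mm deep, stand either side of the opening from the floor to the top of the opening. A 102 mm thick head sits across the top of both jambs, spanning the full outside width of the frame.


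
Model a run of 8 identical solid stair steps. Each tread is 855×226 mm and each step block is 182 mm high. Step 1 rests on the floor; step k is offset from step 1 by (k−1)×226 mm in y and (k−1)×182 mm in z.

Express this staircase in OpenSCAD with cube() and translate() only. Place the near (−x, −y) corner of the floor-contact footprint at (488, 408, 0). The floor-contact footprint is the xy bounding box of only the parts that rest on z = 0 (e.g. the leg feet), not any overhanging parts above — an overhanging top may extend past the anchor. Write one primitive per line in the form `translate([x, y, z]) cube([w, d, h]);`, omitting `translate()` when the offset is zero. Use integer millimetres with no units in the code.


translate([488, 408, 0]) cube([855, 226, 182]);
translate([488, 634, 182]) cube([855, 226, 182]);
translate([488, 860, 364]) cube([855, 226, 182]);
translate([488, 1086, 546]) cube([855, 226, 182]);
translate([488, 1312, 728]) cube([855, 226, 182]);
translate([488, 1538, 910]) cube([855, 226, 182]);
translate([488, 1764, 1092]) cube([855, 226, 182]);
translate([488, 1990, 1274]) cube([855, 226, 182]);


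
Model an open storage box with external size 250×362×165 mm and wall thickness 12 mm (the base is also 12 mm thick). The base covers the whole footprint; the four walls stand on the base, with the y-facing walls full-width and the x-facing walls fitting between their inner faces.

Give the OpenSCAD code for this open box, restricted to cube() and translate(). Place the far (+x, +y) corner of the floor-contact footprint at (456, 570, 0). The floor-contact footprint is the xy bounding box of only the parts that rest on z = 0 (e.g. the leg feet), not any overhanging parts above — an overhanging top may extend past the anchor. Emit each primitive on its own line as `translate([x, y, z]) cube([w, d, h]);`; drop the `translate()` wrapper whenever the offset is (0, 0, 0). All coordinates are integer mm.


translate([206, 208, 0]) cube([250, 362, 12]);
translate([206, 208, 12]) cube([250, 12, 153]);
translate([206, 558, 12]) cube([250, 12, 153]);
translate([206, 220, 12]) cube([12, 338, 153]);
translate([444, 220, 12]) cube([12, 338, 153]);


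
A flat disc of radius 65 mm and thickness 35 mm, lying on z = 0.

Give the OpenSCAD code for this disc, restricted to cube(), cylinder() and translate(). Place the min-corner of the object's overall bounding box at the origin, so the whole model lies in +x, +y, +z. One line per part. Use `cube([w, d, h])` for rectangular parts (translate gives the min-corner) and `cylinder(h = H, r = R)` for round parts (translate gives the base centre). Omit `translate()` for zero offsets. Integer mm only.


translate([65, 65, 0]) cylinder(h = 35, r = 65);


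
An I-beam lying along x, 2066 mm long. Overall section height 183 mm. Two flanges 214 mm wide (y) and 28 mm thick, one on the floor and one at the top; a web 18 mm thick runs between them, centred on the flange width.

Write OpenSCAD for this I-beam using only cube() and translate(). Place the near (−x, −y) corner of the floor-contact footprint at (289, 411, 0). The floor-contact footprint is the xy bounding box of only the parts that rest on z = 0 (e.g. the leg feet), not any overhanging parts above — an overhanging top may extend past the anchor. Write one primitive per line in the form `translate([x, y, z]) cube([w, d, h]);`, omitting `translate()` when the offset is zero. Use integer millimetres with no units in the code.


translate([289, 411, 0]) cube([2066, 214, 28]);
translate([289, 509, 28]) cube([2066, 18, 127]);
translate([289, 411, 155]) cube([2066, 214, 28]);


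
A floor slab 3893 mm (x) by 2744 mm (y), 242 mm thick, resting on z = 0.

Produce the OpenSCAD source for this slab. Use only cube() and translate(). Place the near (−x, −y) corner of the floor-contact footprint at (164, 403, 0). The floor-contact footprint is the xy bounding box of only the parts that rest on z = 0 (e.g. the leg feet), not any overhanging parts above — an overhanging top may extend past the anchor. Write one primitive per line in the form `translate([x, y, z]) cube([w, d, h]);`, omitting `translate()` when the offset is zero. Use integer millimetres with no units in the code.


translate([164, 403, 0]) cube([3893, 2744, 242]);


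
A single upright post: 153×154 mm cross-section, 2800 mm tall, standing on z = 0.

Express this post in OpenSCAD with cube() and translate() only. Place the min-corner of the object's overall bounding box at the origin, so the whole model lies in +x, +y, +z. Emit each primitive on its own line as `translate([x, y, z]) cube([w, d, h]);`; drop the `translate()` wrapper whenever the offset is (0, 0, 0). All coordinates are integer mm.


cube([153, 154, 2800]);


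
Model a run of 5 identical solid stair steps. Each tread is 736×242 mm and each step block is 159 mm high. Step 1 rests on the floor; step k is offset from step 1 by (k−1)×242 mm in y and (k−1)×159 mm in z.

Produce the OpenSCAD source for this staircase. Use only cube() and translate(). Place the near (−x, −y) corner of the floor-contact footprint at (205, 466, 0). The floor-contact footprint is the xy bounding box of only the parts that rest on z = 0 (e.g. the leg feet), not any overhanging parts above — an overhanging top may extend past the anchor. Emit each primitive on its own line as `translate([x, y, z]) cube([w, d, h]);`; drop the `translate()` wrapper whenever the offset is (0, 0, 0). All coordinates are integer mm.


translate([205, 466, 0]) cube([736, 242, 159]);
translate([205, 708, 159]) cube([736, 242, 159]);
translate([205, 950, 318]) cube([736, 242, 159]);
translate([205, 1192, 477]) cube([736, 242, 159]);
translate([205, 1434, 636]) cube([736, 242, 159]);


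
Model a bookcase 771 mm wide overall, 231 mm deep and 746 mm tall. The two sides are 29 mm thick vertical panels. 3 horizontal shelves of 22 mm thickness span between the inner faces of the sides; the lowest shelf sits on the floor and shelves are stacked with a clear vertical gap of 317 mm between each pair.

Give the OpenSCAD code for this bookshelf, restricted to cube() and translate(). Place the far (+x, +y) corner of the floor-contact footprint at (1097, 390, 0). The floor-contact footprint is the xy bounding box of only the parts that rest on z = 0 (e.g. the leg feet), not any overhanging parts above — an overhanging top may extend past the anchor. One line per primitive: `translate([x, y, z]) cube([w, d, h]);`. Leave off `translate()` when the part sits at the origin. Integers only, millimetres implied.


translate([326, 159, 0]) cube([29, 231, 746]);
translate([1068, 159, 0]) cube([29, 231, 746]);
translate([355, 159, 0]) cube([713, 231, 22]);
translate([355, 159, 339]) cube([713, 231, 22]);
translate([355, 159, 678]) cube([713, 231, 22]);


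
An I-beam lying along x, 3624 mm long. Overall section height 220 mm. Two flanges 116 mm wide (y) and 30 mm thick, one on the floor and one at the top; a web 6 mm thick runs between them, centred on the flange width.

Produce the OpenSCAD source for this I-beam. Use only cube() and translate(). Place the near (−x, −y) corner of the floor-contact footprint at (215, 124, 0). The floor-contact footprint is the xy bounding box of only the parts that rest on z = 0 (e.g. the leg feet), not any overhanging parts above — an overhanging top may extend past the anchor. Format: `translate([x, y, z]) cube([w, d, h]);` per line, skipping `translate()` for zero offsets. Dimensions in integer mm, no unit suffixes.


translate([215, 124, 0]) cube([3624, 116, 30]);
translate([215, 179, 30]) cube([3624, 6, 160]);
translate([215, 124, 190]) cube([3624, 116, 30]);


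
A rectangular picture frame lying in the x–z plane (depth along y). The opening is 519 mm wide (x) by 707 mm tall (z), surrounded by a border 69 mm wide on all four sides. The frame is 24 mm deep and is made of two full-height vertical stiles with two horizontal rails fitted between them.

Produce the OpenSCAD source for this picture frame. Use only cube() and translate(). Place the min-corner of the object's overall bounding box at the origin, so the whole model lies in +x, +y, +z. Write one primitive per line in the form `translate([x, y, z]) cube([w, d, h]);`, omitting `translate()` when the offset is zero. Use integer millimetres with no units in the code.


cube([69, 24, 845]);
translate([588, 0, 0]) cube([69, 24, 845]);
translate([69, 0, 0]) cube([519, 24, 69]);
translate([69, 0, 776]) cube([519, 24, 69]);


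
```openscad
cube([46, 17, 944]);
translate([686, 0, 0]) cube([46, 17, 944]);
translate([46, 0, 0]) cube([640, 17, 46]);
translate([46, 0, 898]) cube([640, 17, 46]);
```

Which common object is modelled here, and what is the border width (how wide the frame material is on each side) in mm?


A picture frame. The border width is 46 mm.

Four thin pieces enclosing a rectangular opening — a picture frame. The two full-height stiles are 944 mm tall; the top rail sits at z = 898 and is 46 mm tall, so the border above the opening is 944 − 898 = 46 mm, matching the stile x-width.


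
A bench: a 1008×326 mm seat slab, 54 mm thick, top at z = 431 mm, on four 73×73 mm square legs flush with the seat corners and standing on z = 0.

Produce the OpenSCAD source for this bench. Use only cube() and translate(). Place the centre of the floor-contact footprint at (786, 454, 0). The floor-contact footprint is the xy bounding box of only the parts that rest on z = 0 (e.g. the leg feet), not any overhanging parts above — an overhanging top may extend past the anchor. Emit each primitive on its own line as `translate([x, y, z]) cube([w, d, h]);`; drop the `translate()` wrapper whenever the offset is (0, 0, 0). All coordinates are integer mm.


translate([282, 291, 377]) cube([1008, 326, 54]);
translate([282, 291, 0]) cube([73, 73, 377]);
translate([282, 544, 0]) cube([73, 73, 377]);
translate([1217, 291, 0]) cube([73, 73, 377]);
translate([1217, 544, 0]) cube([73, 73, 377]);


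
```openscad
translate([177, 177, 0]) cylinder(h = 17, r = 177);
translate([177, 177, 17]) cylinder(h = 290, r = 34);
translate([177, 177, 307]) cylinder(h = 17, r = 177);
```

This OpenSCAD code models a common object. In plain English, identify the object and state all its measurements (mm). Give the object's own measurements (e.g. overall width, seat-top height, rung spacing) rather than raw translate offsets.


A spool: two coaxial disc flanges of radius 177 mm and thickness 17 mm, joined by a core cylinder of radius 34 mm and height 290 mm. The lower flange rests on z = 0 and the three cylinders share a vertical axis.


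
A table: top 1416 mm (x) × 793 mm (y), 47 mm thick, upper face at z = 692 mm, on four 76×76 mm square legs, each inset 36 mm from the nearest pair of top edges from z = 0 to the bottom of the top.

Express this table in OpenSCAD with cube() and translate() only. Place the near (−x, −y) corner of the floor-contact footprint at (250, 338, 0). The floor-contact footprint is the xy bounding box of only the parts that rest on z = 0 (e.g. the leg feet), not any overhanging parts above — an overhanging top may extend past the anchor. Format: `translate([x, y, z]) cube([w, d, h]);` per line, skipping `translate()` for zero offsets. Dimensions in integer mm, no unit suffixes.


translate([214, 302, 645]) cube([1416, 793, 47]);
translate([250, 338, 0]) cube([76, 76, 645]);
translate([1518, 338, 0]) cube([76, 76, 645]);
translate([250, 983, 0]) cube([76, 76, 645]);
translate([1518, 983, 0]) cube([76, 76, 645]);


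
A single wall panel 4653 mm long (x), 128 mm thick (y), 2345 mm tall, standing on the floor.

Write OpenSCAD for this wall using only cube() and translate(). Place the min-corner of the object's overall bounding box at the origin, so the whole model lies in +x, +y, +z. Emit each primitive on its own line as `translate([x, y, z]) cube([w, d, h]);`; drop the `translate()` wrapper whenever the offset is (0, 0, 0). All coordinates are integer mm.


cube([4653, 128, 2345]);


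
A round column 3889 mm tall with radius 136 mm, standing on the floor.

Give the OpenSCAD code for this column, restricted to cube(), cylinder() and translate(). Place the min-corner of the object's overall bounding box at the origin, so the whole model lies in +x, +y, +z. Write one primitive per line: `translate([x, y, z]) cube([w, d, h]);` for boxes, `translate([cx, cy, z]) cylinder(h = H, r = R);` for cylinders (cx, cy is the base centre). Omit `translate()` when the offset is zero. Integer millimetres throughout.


translate([136, 136, 0]) cylinder(h = 3889, r = 136);


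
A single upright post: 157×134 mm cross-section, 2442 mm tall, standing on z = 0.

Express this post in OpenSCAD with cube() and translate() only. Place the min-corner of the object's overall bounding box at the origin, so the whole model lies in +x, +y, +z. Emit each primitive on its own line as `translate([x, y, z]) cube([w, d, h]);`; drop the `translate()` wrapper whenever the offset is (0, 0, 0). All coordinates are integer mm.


cube([157, 134, 2442]);


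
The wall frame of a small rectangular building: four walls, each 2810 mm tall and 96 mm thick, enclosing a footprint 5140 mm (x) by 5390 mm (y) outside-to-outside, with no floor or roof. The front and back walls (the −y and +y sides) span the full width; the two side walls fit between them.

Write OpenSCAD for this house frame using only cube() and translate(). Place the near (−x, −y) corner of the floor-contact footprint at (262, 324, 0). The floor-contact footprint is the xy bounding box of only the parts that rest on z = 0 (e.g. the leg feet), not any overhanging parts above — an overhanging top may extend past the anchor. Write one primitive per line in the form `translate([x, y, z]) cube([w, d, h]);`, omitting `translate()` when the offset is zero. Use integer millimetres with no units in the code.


translate([262, 324, 0]) cube([5140, 96, 2810]);
translate([262, 5618, 0]) cube([5140, 96, 2810]);
translate([262, 420, 0]) cube([96, 5198, 2810]);
translate([5306, 420, 0]) cube([96, 5198, 2810]);


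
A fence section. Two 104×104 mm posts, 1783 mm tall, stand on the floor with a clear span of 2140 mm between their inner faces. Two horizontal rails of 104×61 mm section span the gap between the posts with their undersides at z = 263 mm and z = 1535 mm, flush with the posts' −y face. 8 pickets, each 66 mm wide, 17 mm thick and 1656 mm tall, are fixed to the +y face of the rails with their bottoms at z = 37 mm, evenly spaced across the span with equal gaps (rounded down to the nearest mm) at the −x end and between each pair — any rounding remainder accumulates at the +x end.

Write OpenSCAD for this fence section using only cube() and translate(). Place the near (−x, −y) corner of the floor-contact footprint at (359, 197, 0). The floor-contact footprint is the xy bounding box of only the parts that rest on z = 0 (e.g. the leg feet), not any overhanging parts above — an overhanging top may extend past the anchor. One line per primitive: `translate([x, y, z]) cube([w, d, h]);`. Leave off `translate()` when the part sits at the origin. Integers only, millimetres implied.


translate([359, 197, 0]) cube([104, 104, 1783]);
translate([2603, 197, 0]) cube([104, 104, 1783]);
translate([463, 197, 263]) cube([2140, 104, 61]);
translate([463, 197, 1535]) cube([2140, 104, 61]);
translate([642, 301, 37]) cube([66, 17, 1656]);
translate([887, 301, 37]) cube([66, 17, 1656]);
translate([1132, 301, 37]) cube([66, 17, 1656]);
translate([1377, 301, 37]) cube([66, 17, 1656]);
translate([1622, 301, 37]) cube([66, 17, 1656]);
translate([1867, 301, 37]) cube([66, 17, 1656]);
translate([2112, 301, 37]) cube([66, 17, 1656]);
translate([2357, 301, 37]) cube([66, 17, 1656]);


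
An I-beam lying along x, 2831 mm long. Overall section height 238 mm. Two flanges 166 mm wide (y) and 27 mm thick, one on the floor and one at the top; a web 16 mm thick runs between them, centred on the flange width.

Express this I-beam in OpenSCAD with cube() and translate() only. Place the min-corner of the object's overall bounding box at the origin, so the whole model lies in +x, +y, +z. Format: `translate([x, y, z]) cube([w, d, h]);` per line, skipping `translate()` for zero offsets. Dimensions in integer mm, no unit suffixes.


cube([2831, 166, 27]);
translate([0, 75, 27]) cube([2831, 16, 184]);
translate([0, 0, 211]) cube([2831, 166, 27]);


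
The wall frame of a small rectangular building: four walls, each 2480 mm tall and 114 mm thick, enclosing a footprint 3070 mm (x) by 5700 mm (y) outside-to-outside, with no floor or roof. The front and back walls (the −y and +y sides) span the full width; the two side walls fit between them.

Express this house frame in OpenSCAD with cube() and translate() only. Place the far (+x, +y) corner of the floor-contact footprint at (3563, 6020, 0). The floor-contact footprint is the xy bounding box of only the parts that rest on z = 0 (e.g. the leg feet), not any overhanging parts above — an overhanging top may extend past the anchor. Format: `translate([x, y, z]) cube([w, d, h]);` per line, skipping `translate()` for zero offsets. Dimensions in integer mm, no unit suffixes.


translate([493, 320, 0]) cube([3070, 114, 2480]);
translate([493, 5906, 0]) cube([3070, 114, 2480]);
translate([493, 434, 0]) cube([114, 5472, 2480]);
translate([3449, 434, 0]) cube([114, 5472, 2480]);


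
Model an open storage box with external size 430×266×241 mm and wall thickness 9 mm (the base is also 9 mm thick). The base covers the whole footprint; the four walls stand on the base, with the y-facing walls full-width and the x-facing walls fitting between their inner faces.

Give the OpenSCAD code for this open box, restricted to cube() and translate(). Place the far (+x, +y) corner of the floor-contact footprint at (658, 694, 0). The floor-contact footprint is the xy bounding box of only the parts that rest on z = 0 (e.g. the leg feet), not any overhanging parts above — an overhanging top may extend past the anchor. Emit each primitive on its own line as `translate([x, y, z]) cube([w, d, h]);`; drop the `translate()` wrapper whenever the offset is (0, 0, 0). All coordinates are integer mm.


translate([228, 428, 0]) cube([430, 266, 9]);
translate([228, 428, 9]) cube([430, 9, 232]);
translate([228, 685, 9]) cube([430, 9, 232]);
translate([228, 437, 9]) cube([9, 248, 232]);
translate([649, 437, 9]) cube([9, 248, 232]);


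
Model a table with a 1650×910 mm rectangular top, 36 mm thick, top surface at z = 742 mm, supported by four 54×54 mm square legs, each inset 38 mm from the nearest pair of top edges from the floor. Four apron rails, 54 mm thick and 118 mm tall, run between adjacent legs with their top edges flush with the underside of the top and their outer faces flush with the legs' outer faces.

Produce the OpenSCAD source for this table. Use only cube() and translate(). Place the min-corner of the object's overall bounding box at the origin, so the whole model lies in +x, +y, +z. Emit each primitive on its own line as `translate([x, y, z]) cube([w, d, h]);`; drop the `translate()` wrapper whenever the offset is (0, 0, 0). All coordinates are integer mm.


translate([0, 0, 706]) cube([1650, 910, 36]);
translate([38, 38, 0]) cube([54, 54, 706]);
translate([1558, 38, 0]) cube([54, 54, 706]);
translate([38, 818, 0]) cube([54, 54, 706]);
translate([1558, 818, 0]) cube([54, 54, 706]);
translate([92, 38, 588]) cube([1466, 54, 118]);
translate([92, 818, 588]) cube([1466, 54, 118]);
translate([38, 92, 588]) cube([54, 726, 118]);
translate([1558, 92, 588]) cube([54, 726, 118]);
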